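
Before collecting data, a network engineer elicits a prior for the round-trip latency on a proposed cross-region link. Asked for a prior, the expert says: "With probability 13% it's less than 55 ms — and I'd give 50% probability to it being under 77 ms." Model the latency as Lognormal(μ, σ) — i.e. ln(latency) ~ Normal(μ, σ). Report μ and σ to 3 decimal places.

μ ≈ 4.344, σ ≈ 0.299

If T ~ Lognormal(μ,σ) then ln T ~ Normal(μ,σ), so the p-quantile of ln T is μ + z_p·σ.
ln(55) = 4.007 and ln(77) = 4.344; z_{0.13} = -1.126, z_{0.5} = 0.
σ = (4.344 − 4.007)/(0 − (-1.126)) = 0.299.
μ = 4.007 − (-1.126)·0.299 = 4.344.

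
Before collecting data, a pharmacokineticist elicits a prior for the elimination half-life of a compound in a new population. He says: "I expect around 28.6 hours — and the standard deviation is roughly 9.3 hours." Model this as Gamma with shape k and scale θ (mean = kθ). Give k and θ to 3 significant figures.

For Gamma(k, scale θ): mean = kθ, variance = kθ², so CV = 1/√k.
CV = SD/mean = 9.3/28.6 = 0.3252, hence k = 1/CV² = 9.46.
Then θ = mean/k = 28.6/9.46 = 3.02.

k ≈ 9.46, θ ≈ 3.02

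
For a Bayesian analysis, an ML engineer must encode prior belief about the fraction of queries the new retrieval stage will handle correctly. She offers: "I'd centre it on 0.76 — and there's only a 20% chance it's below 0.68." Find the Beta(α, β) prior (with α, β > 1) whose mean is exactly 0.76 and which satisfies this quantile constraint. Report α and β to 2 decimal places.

With mean 0.76 fixed, write α = 0.76s, β = 0.24s where s = α+β.
Need P(θ < 0.68) = 0.2 under Beta(0.76s, 0.24s). Normal approximation: (q−m)/√(m(1−m)/s) ≈ z_{0.2} = -0.842, so s ≈ 0.76·0.24·(-0.842)²/(0.68−0.76)² = 20.2.
At s = 20.2: P(θ<0.68) ≈ 0.192. Adjusting to match 0.2 gives s ≈ 18.57.
So α = 0.76·18.57 ≈ 14.11, β = 0.24·18.57 ≈ 4.46.

α ≈ 14.11, β ≈ 4.46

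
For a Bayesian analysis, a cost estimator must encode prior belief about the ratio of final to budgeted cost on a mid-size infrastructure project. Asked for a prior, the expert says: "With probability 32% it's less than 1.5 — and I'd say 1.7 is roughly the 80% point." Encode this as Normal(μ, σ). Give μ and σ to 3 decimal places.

μ = 1.571, σ = 0.153

For Normal(μ,σ), the p-quantile is μ + z_p·σ. Here z_{0.32} = -0.4677, z_{0.8} = 0.8416.
So 1.5 = μ − 0.4677σ and 1.7 = μ + 0.8416σ.
Subtracting: σ = (1.7 − 1.5)/(0.8416 − (-0.4677)) = 0.153.
Then μ = 1.5 − (-0.4677)·0.153 = 1.571.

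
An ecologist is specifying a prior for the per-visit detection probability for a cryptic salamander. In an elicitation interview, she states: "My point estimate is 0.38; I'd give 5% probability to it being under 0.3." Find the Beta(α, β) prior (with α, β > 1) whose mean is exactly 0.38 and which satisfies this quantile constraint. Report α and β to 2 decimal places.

α ≈ 36.17, β ≈ 59.01

With mean 0.38 fixed, write α = 0.38s, β = 0.62s where s = α+β.
Need P(θ < 0.3) = 0.05 under Beta(0.38s, 0.62s). Normal approximation: (q−m)/√(m(1−m)/s) ≈ z_{0.05} = -1.64, so s ≈ 0.38·0.62·(-1.64)²/(0.3−0.38)² = 99.6.
At s = 99.6: P(θ<0.3) ≈ 0.046. Adjusting to match 0.05 gives s ≈ 95.18.
So α = 0.38·95.18 ≈ 36.17, β = 0.62·95.18 ≈ 59.01.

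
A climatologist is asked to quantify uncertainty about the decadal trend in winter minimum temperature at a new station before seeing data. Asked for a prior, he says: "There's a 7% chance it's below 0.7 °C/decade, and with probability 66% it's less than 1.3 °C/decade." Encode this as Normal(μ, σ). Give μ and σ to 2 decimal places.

μ = 1.17, σ = 0.32

For Normal(μ,σ), the p-quantile is μ + z_p·σ. Here z_{0.07} = -1.476, z_{0.66} = 0.4125.
So 0.7 = μ − 1.476σ and 1.3 = μ + 0.4125σ.
Subtracting: σ = (1.3 − 0.7)/(0.4125 − (-1.476)) = 0.32.
Then μ = 0.7 − (-1.476)·0.32 = 1.17.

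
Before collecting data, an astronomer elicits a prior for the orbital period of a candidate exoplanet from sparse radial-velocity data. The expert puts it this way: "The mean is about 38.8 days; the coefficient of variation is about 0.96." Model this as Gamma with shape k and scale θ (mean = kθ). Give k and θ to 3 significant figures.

k ≈ 1.09, θ ≈ 35.8

For Gamma(k, scale θ): mean = kθ, variance = kθ², so CV = 1/√k.
CV = 0.96, hence k = 1/CV² = 1.09.
Then θ = mean/k = 38.8/1.09 = 35.8.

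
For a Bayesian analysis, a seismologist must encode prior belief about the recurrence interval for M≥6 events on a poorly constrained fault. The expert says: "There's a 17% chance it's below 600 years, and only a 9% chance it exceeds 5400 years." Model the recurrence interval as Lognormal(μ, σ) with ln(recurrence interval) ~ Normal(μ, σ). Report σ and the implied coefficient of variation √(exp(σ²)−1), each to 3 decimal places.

If T ~ Lognormal(μ,σ) then ln T ~ Normal(μ,σ), so the p-quantile of ln T is μ + z_p·σ.
ln(600) = 6.397 and ln(5400) = 8.594; z_{0.17} = -0.9542, z_{0.91} = 1.341.
σ = (8.594 − 6.397)/(1.341 − (-0.9542)) = 0.957.
μ = 6.397 − (-0.9542)·0.957 = 7.310.
CV = √(exp(σ²)−1) = √(exp(0.9167)−1) = 1.225.

σ ≈ 0.957, CV ≈ 1.225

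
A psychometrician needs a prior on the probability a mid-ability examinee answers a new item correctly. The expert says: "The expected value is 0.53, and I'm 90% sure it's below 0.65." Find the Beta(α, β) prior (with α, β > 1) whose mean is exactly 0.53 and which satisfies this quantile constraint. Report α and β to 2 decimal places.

α ≈ 14.76, β ≈ 13.09

With mean 0.53 fixed, write α = 0.53s, β = 0.47s where s = α+β.
Need P(θ < 0.65) = 0.9 under Beta(0.53s, 0.47s). Normal approximation: (q−m)/√(m(1−m)/s) ≈ z_{0.9} = 1.28, so s ≈ 0.53·0.47·(1.28)²/(0.65−0.53)² = 28.4.
At s = 28.4: P(θ<0.65) ≈ 0.902. Adjusting to match 0.9 gives s ≈ 27.84.
So α = 0.53·27.84 ≈ 14.76, β = 0.47·27.84 ≈ 13.09.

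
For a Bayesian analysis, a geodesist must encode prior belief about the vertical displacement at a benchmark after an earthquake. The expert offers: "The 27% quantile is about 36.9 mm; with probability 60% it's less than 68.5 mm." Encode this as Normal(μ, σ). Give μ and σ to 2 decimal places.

μ = 59.26, σ = 36.48

For Normal(μ,σ), the p-quantile is μ + z_p·σ. Here z_{0.27} = -0.6128, z_{0.6} = 0.2533.
So 36.9 = μ − 0.6128σ and 68.5 = μ + 0.2533σ.
Subtracting: σ = (68.5 − 36.9)/(0.2533 − (-0.6128)) = 36.48.
Then μ = 36.9 − (-0.6128)·36.48 = 59.26.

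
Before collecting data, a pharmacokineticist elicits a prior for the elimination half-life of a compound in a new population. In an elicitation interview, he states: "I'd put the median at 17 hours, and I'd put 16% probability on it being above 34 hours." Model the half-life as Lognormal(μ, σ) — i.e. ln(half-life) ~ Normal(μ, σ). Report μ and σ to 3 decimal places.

If T ~ Lognormal(μ,σ) then ln T ~ Normal(μ,σ), so the p-quantile of ln T is μ + z_p·σ.
ln(17) = 2.833 and ln(34) = 3.526; z_{0.5} = 0, z_{0.84} = 0.9945.
σ = (3.526 − 2.833)/(0.9945 − (0)) = 0.697.
μ = 2.833 − (0)·0.697 = 2.833.

μ ≈ 2.833, σ ≈ 0.697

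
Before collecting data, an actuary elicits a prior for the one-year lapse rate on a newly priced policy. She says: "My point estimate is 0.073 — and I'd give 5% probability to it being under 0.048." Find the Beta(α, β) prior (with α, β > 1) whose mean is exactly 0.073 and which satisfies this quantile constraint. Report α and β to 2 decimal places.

With mean 0.073 fixed, write α = 0.073s, β = 0.927s where s = α+β.
Need P(θ < 0.048) = 0.05 under Beta(0.073s, 0.927s). Normal approximation: (q−m)/√(m(1−m)/s) ≈ z_{0.05} = -1.64, so s ≈ 0.073·0.927·(-1.64)²/(0.048−0.073)² = 292.9.
At s = 292.9: P(θ<0.048) ≈ 0.036. Adjusting to match 0.05 gives s ≈ 248.59.
So α = 0.073·248.59 ≈ 18.15, β = 0.927·248.59 ≈ 230.44.

α ≈ 18.15, β ≈ 230.44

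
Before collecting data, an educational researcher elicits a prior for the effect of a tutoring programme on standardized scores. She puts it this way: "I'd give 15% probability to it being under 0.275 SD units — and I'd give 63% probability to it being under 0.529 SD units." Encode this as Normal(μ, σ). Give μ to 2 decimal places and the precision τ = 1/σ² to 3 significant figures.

μ = 0.47, τ = 29

For Normal(μ,σ), the p-quantile is μ + z_p·σ. Here z_{0.15} = -1.036, z_{0.63} = 0.3319.
So 0.275 = μ − 1.036σ and 0.529 = μ + 0.3319σ.
Subtracting: σ = (0.529 − 0.275)/(0.3319 − (-1.036)) = 0.19.
Then μ = 0.275 − (-1.036)·0.19 = 0.47.
Precision τ = 1/σ² = 1/0.1856² = 29.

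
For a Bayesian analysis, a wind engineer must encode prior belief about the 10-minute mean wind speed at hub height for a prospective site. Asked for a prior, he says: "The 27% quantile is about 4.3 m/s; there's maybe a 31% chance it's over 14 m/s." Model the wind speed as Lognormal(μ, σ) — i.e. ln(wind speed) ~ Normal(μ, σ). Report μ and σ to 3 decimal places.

If T ~ Lognormal(μ,σ) then ln T ~ Normal(μ,σ), so the p-quantile of ln T is μ + z_p·σ.
ln(4.3) = 1.459 and ln(14) = 2.639; z_{0.27} = -0.6128, z_{0.69} = 0.4959.
σ = (2.639 − 1.459)/(0.4959 − (-0.6128)) = 1.065.
μ = 1.459 − (-0.6128)·1.065 = 2.111.

μ ≈ 2.111, σ ≈ 1.065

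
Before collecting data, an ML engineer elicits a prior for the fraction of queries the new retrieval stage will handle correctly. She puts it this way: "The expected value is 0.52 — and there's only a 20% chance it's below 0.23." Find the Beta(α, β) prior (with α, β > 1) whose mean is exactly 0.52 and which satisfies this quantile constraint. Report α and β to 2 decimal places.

With mean 0.52 fixed, write α = 0.52s, β = 0.48s where s = α+β.
Need P(θ < 0.23) = 0.2 under Beta(0.52s, 0.48s). Normal approximation: (q−m)/√(m(1−m)/s) ≈ z_{0.2} = -0.842, so s ≈ 0.52·0.48·(-0.842)²/(0.23−0.52)² = 2.1.
At s = 2.1: P(θ<0.23) ≈ 0.202. Adjusting to match 0.2 gives s ≈ 2.14.
So α = 0.52·2.14 ≈ 1.11, β = 0.48·2.14 ≈ 1.03.

α ≈ 1.11, β ≈ 1.03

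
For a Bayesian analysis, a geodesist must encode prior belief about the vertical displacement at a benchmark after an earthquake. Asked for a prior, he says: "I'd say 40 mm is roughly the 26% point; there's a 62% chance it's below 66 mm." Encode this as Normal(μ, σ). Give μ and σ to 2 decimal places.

The p-quantile of Normal(μ,σ) is μ + z_p·σ, with z_{0.26} = -0.6433 and z_{0.62} = 0.3055.
Eliminate σ: μ = (z₂·x₁ − z₁·x₂)/(z₂ − z₁) = (0.3055·40 − (-0.6433)·66)/0.9488 = 57.63.
Then σ = (x₂ − x₁)/(z₂ − z₁) = (66 − 40)/0.9488 = 27.40.

μ = 57.63, σ = 27.40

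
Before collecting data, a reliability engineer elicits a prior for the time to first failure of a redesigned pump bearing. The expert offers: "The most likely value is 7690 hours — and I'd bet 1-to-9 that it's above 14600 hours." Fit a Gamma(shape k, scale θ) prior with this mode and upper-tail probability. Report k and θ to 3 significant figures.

k ≈ 5.65, θ ≈ 1650

Gamma(k,θ) with k>1 has mode (k−1)θ, so θ = 7690/(k−1).
Need P(X < 14600) = 0.9 with θ tied to k this way. Start at k = 2, θ = 7690: P(X<14600) ≈ 0.566.
Too low — raise k to concentrate. Iterating converges to k ≈ 5.65.
Then θ = 7690/(5.65−1) ≈ 1650.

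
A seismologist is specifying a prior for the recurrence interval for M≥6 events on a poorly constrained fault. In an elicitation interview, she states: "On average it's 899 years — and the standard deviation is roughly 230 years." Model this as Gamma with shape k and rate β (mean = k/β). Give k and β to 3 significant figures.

k ≈ 15.3, β ≈ 0.017

For Gamma(k, rate β): mean = k/β, variance = k/β², so CV = 1/√k.
CV = SD/mean = 230/899 = 0.2558, hence k = 1/CV² = 15.3.
Then β = k/mean = 15.3/899 = 0.017.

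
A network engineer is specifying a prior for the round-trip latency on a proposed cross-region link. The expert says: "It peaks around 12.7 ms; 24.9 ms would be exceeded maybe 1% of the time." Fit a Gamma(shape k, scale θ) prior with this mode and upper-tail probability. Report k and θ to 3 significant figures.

Gamma(k,θ) with k>1 has mode (k−1)θ, so θ = 12.7/(k−1).
Need P(X < 24.9) = 0.99 with θ tied to k this way. Start at k = 2, θ = 12.7: P(X<24.9) ≈ 0.583.
Too low — raise k to concentrate. Iterating converges to k ≈ 11.9.
Then θ = 12.7/(11.9−1) ≈ 1.17.

k ≈ 11.9, θ ≈ 1.17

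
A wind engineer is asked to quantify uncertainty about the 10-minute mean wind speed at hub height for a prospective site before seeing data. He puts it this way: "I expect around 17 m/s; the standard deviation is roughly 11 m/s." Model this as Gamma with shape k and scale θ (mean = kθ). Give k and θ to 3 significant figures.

k ≈ 2.39, θ ≈ 7.12

For Gamma(k, scale θ): mean = kθ, variance = kθ², so CV = 1/√k.
CV = SD/mean = 11/17 = 0.6471, hence k = 1/CV² = 2.39.
Then θ = mean/k = 17/2.39 = 7.12.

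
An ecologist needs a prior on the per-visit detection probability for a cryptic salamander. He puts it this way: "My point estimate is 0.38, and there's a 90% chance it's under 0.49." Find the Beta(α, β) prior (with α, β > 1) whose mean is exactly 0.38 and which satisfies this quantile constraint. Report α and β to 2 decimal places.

α ≈ 12.37, β ≈ 20.18

With mean 0.38 fixed, write α = 0.38s, β = 0.62s where s = α+β.
Need P(θ < 0.49) = 0.9 under Beta(0.38s, 0.62s). Normal approximation: (q−m)/√(m(1−m)/s) ≈ z_{0.9} = 1.28, so s ≈ 0.38·0.62·(1.28)²/(0.49−0.38)² = 32.0.
At s = 32.0: P(θ<0.49) ≈ 0.898. Adjusting to match 0.9 gives s ≈ 32.55.
So α = 0.38·32.55 ≈ 12.37, β = 0.62·32.55 ≈ 20.18.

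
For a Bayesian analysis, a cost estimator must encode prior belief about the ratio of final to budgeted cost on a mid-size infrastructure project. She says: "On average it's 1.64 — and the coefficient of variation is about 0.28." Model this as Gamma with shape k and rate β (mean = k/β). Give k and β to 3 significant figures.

For Gamma(k, rate β): mean = k/β, variance = k/β², so CV = 1/√k.
CV = 0.28, hence k = 1/CV² = 12.8.
Then β = k/mean = 12.8/1.64 = 7.78.

k ≈ 12.8, β ≈ 7.78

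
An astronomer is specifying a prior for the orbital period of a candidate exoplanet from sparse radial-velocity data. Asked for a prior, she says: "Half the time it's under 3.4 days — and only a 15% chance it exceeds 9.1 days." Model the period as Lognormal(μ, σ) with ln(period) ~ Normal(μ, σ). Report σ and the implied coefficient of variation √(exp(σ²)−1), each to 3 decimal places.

σ ≈ 0.950, CV ≈ 1.210

If T ~ Lognormal(μ,σ) then ln T ~ Normal(μ,σ), so the p-quantile of ln T is μ + z_p·σ.
ln(3.4) = 1.224 and ln(9.1) = 2.208; z_{0.5} = 0, z_{0.85} = 1.036.
σ = (2.208 − 1.224)/(1.036 − (0)) = 0.950.
μ = 1.224 − (0)·0.950 = 1.224.
CV = √(exp(σ²)−1) = √(exp(0.9023)−1) = 1.210.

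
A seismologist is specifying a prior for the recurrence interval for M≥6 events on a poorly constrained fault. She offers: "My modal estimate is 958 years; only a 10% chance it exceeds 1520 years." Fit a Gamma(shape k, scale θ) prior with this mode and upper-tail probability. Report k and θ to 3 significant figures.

Gamma(k,θ) with k>1 has mode (k−1)θ, so θ = 958/(k−1).
Need P(X < 1520) = 0.9 with θ tied to k this way. Start at k = 2, θ = 958: P(X<1520) ≈ 0.471.
Too low — raise k to concentrate. Iterating converges to k ≈ 9.81.
Then θ = 958/(9.81−1) ≈ 109.

k ≈ 9.81, θ ≈ 109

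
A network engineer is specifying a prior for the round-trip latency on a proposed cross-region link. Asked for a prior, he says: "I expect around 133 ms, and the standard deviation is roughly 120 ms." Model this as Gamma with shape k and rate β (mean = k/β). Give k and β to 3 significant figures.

k ≈ 1.23, β ≈ 0.00924

For Gamma(k, rate β): mean = k/β, variance = k/β², so CV = 1/√k.
CV = SD/mean = 120/133 = 0.9023, hence k = 1/CV² = 1.23.
Then β = k/mean = 1.23/133 = 0.00924.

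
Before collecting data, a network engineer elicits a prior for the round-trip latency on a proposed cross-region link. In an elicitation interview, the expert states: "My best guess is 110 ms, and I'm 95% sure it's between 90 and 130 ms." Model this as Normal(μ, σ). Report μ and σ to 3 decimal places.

A symmetric 95% interval runs μ ± z·σ with z = 1.96.
Half-width = 20, so σ = 20/1.96 = 10.204.
μ is the stated best guess, 110.000.

μ = 110.000, σ = 10.204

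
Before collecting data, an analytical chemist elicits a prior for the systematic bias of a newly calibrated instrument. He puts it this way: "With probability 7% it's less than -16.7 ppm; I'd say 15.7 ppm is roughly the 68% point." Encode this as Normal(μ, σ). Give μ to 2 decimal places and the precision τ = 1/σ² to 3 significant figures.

The p-quantile of Normal(μ,σ) is μ + z_p·σ, with z_{0.07} = -1.476 and z_{0.68} = 0.4677.
Eliminate σ: μ = (z₂·x₁ − z₁·x₂)/(z₂ − z₁) = (0.4677·-16.7 − (-1.476)·15.7)/1.943 = 7.90.
Then σ = (x₂ − x₁)/(z₂ − z₁) = (15.7 − -16.7)/1.943 = 16.67.
Precision τ = 1/σ² = 1/16.67² = 0.0036.

μ = 7.90, τ = 0.0036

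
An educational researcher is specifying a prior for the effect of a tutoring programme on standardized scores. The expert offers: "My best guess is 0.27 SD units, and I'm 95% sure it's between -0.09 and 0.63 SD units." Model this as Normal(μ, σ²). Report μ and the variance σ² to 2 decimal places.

μ = 0.27, σ² = 0.03

A symmetric 95% interval runs μ ± z·σ with z = 1.96.
Half-width = 0.36, so σ = 0.36/1.96 = 0.184 and σ² = 0.03.
μ is the stated best guess, 0.27.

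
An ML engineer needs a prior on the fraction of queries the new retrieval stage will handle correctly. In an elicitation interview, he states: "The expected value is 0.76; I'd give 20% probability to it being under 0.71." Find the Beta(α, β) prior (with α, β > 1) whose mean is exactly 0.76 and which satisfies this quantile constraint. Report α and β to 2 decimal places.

With mean 0.76 fixed, write α = 0.76s, β = 0.24s where s = α+β.
Need P(θ < 0.71) = 0.2 under Beta(0.76s, 0.24s). Normal approximation: (q−m)/√(m(1−m)/s) ≈ z_{0.2} = -0.842, so s ≈ 0.76·0.24·(-0.842)²/(0.71−0.76)² = 51.7.
At s = 51.7: P(θ<0.71) ≈ 0.195. Adjusting to match 0.2 gives s ≈ 49.30.
So α = 0.76·49.30 ≈ 37.46, β = 0.24·49.30 ≈ 11.83.

α ≈ 37.46, β ≈ 11.83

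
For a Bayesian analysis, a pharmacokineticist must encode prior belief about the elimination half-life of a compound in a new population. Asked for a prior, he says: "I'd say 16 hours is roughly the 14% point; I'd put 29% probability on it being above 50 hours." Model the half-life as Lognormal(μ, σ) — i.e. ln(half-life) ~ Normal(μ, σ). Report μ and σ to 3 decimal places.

If T ~ Lognormal(μ,σ) then ln T ~ Normal(μ,σ), so the p-quantile of ln T is μ + z_p·σ.
ln(16) = 2.773 and ln(50) = 3.912; z_{0.14} = -1.08, z_{0.71} = 0.5534.
σ = (3.912 − 2.773)/(0.5534 − (-1.08)) = 0.697.
μ = 2.773 − (-1.08)·0.697 = 3.526.

μ ≈ 3.526, σ ≈ 0.697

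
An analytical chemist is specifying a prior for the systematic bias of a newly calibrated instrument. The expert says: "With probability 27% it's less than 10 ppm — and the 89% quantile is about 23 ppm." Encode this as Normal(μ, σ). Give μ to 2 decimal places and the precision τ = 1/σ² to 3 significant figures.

μ = 14.33, τ = 0.02

For Normal(μ,σ), the p-quantile is μ + z_p·σ. Here z_{0.27} = -0.6128, z_{0.89} = 1.227.
So 10 = μ − 0.6128σ and 23 = μ + 1.227σ.
Subtracting: σ = (23 − 10)/(1.227 − (-0.6128)) = 7.07.
Then μ = 10 − (-0.6128)·7.07 = 14.33.
Precision τ = 1/σ² = 1/7.068² = 0.02.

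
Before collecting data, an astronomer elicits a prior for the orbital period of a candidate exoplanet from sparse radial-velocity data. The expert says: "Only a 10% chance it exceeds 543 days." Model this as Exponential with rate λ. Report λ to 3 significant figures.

P(T > 543.0) = e^(−λ·543.0) = 0.1, so λ = −ln(0.1)/543.0 = 0.00424.

λ ≈ 0.00424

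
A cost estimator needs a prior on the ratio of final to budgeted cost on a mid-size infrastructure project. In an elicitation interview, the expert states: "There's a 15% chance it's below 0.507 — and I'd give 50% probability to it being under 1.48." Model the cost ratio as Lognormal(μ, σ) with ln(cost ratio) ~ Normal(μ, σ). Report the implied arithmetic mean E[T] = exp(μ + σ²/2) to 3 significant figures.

If T ~ Lognormal(μ,σ) then ln T ~ Normal(μ,σ), so the p-quantile of ln T is μ + z_p·σ.
ln(0.507) = -0.6792 and ln(1.48) = 0.392; z_{0.15} = -1.036, z_{0.5} = 0.
σ = (0.392 − -0.6792)/(0 − (-1.036)) = 1.034.
μ = -0.6792 − (-1.036)·1.034 = 0.392.
E[T] = exp(μ + σ²/2) = exp(0.392 + 0.5342) = 2.52.

E[T] ≈ 2.52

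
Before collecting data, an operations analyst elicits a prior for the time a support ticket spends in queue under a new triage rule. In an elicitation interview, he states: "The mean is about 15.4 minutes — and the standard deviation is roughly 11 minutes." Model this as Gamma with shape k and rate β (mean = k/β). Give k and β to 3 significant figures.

k ≈ 1.96, β ≈ 0.127

For Gamma(k, rate β): mean = k/β, variance = k/β², so CV = 1/√k.
CV = SD/mean = 11/15.4 = 0.7143, hence k = 1/CV² = 1.96.
Then β = k/mean = 1.96/15.4 = 0.127.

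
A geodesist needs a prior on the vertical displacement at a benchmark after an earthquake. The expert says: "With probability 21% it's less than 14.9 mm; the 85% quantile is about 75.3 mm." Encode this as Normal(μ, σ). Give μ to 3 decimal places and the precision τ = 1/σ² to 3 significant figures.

The p-quantile of Normal(μ,σ) is μ + z_p·σ, with z_{0.21} = -0.8064 and z_{0.85} = 1.036.
Eliminate σ: μ = (z₂·x₁ − z₁·x₂)/(z₂ − z₁) = (1.036·14.9 − (-0.8064)·75.3)/1.843 = 41.331.
Then σ = (x₂ − x₁)/(z₂ − z₁) = (75.3 − 14.9)/1.843 = 32.775.
Precision τ = 1/σ² = 1/32.78² = 0.000931.

μ = 41.331, τ = 0.000931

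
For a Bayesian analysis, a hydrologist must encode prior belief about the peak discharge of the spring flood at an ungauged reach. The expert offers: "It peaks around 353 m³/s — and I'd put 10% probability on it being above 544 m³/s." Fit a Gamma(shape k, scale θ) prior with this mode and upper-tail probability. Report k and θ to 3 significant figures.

Gamma(k,θ) with k>1 has mode (k−1)θ, so θ = 353/(k−1).
Need P(X < 544) = 0.9 with θ tied to k this way. Start at k = 2, θ = 353: P(X<544) ≈ 0.456.
Too low — raise k to concentrate. Iterating converges to k ≈ 11.
Then θ = 353/(11−1) ≈ 35.3.

k ≈ 11, θ ≈ 35.3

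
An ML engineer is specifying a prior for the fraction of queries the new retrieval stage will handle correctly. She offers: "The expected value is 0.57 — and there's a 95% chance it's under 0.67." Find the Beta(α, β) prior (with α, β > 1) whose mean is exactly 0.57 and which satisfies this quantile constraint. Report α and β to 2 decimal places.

α ≈ 36.36, β ≈ 27.43

With mean 0.57 fixed, write α = 0.57s, β = 0.43s where s = α+β.
Need P(θ < 0.67) = 0.95 under Beta(0.57s, 0.43s). Normal approximation: (q−m)/√(m(1−m)/s) ≈ z_{0.95} = 1.64, so s ≈ 0.57·0.43·(1.64)²/(0.67−0.57)² = 66.3.
At s = 66.3: P(θ<0.67) ≈ 0.953. Adjusting to match 0.95 gives s ≈ 63.79.
So α = 0.57·63.79 ≈ 36.36, β = 0.43·63.79 ≈ 27.43.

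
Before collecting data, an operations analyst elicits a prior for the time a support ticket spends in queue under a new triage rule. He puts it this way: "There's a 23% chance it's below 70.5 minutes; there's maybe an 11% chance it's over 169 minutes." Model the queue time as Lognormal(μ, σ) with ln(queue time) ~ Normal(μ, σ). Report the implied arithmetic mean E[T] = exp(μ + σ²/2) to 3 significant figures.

E[T] ≈ 108 minutes

If T ~ Lognormal(μ,σ) then ln T ~ Normal(μ,σ), so the p-quantile of ln T is μ + z_p·σ.
ln(70.5) = 4.256 and ln(169) = 5.13; z_{0.23} = -0.7388, z_{0.89} = 1.227.
σ = (5.13 − 4.256)/(1.227 − (-0.7388)) = 0.445.
μ = 4.256 − (-0.7388)·0.445 = 4.584.
E[T] = exp(μ + σ²/2) = exp(4.584 + 0.0989) = 108 minutes.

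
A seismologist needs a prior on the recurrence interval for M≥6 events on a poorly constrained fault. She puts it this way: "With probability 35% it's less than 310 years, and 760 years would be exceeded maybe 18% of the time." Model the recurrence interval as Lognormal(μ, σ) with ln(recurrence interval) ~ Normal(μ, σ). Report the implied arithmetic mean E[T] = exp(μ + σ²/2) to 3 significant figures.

E[T] ≈ 513 years

If T ~ Lognormal(μ,σ) then ln T ~ Normal(μ,σ), so the p-quantile of ln T is μ + z_p·σ.
ln(310) = 5.737 and ln(760) = 6.633; z_{0.35} = -0.3853, z_{0.82} = 0.9154.
σ = (6.633 − 5.737)/(0.9154 − (-0.3853)) = 0.689.
μ = 5.737 − (-0.3853)·0.689 = 6.002.
E[T] = exp(μ + σ²/2) = exp(6.002 + 0.2377) = 513 years.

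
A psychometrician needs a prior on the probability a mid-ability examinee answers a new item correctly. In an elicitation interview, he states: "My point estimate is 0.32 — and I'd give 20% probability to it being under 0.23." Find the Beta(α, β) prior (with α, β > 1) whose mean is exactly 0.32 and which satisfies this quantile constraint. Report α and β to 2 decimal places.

With mean 0.32 fixed, write α = 0.32s, β = 0.68s where s = α+β.
Need P(θ < 0.23) = 0.2 under Beta(0.32s, 0.68s). Normal approximation: (q−m)/√(m(1−m)/s) ≈ z_{0.2} = -0.842, so s ≈ 0.32·0.68·(-0.842)²/(0.23−0.32)² = 19.0.
At s = 19.0: P(θ<0.23) ≈ 0.205. Adjusting to match 0.2 gives s ≈ 19.66.
So α = 0.32·19.66 ≈ 6.29, β = 0.68·19.66 ≈ 13.37.

α ≈ 6.29, β ≈ 13.37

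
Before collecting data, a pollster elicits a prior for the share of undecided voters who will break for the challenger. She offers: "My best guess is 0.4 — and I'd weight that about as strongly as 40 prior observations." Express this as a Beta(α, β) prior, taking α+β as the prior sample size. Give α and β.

α = 16, β = 24

Under the effective-sample-size interpretation, Beta(α, β) has prior mean α/(α+β) and prior sample size α+β.
So α+β = 40 and α/(α+β) = 0.4, giving α = 0.4·40 = 16 and β = 40 − 16 = 24.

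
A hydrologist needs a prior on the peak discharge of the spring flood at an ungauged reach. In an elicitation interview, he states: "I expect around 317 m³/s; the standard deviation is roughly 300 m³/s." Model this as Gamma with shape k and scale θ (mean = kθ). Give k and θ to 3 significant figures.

k ≈ 1.12, θ ≈ 284

For Gamma(k, scale θ): mean = kθ, variance = kθ², so CV = 1/√k.
CV = SD/mean = 300/317 = 0.9464, hence k = 1/CV² = 1.12.
Then θ = mean/k = 317/1.12 = 284.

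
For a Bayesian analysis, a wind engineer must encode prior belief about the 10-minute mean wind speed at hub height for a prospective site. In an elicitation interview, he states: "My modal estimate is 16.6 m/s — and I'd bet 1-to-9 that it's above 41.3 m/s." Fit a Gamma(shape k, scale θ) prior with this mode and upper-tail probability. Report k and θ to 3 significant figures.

k ≈ 3.31, θ ≈ 7.18

Gamma(k,θ) with k>1 has mode (k−1)θ, so θ = 16.6/(k−1).
Need P(X < 41.3) = 0.9 with θ tied to k this way. Start at k = 2, θ = 16.6: P(X<41.3) ≈ 0.710.
Too low — raise k to concentrate. Iterating converges to k ≈ 3.31.
Then θ = 16.6/(3.31−1) ≈ 7.18.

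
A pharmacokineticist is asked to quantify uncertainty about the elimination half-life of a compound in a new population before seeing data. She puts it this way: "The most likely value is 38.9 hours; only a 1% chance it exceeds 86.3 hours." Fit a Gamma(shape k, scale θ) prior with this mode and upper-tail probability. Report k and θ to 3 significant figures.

Gamma(k,θ) with k>1 has mode (k−1)θ, so θ = 38.9/(k−1).
Need P(X < 86.3) = 0.99 with θ tied to k this way. Start at k = 2, θ = 38.9: P(X<86.3) ≈ 0.650.
Too low — raise k to concentrate. Iterating converges to k ≈ 8.58.
Then θ = 38.9/(8.58−1) ≈ 5.13.

k ≈ 8.58, θ ≈ 5.13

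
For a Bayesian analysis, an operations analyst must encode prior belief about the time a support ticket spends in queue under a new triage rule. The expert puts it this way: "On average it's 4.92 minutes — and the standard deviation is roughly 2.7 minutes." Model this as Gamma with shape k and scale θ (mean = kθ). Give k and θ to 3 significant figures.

k ≈ 3.32, θ ≈ 1.48

For Gamma(k, scale θ): mean = kθ, variance = kθ², so CV = 1/√k.
CV = SD/mean = 2.7/4.92 = 0.5488, hence k = 1/CV² = 3.32.
Then θ = mean/k = 4.92/3.32 = 1.48.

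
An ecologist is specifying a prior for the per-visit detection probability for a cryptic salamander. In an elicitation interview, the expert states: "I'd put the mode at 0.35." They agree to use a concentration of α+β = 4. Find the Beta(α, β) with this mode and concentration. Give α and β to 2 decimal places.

α = 1.70, β = 2.30

For α,β > 1 the Beta mode is (α−1)/(α+β−2). With α+β = 4, the mode is (α−1)/2.
Set (α−1)/2 = 0.35 → α = 1 + 0.35·2 = 1.70.
β = 4 − α = 2.30.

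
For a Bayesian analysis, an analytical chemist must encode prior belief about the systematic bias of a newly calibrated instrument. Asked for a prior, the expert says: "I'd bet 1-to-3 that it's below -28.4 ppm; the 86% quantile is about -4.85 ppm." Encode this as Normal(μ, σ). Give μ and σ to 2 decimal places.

For Normal(μ,σ), the p-quantile is μ + z_p·σ. Here z_{0.25} = -0.6745, z_{0.86} = 1.08.
So -28.4 = μ − 0.6745σ and -4.85 = μ + 1.08σ.
Subtracting: σ = (-4.85 − -28.4)/(1.08 − (-0.6745)) = 13.42.
Then μ = -28.4 − (-0.6745)·13.42 = -19.35.

μ = -19.35, σ = 13.42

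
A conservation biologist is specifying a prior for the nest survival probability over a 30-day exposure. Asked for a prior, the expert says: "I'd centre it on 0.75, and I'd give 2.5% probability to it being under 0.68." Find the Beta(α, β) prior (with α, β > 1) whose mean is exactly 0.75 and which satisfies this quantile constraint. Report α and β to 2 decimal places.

With mean 0.75 fixed, write α = 0.75s, β = 0.25s where s = α+β.
Need P(θ < 0.68) = 0.025 under Beta(0.75s, 0.25s). Normal approximation: (q−m)/√(m(1−m)/s) ≈ z_{0.025} = -1.96, so s ≈ 0.75·0.25·(-1.96)²/(0.68−0.75)² = 147.0.
At s = 147.0: P(θ<0.68) ≈ 0.029. Adjusting to match 0.025 gives s ≈ 158.71.
So α = 0.75·158.71 ≈ 119.03, β = 0.25·158.71 ≈ 39.68.

α ≈ 119.03, β ≈ 39.68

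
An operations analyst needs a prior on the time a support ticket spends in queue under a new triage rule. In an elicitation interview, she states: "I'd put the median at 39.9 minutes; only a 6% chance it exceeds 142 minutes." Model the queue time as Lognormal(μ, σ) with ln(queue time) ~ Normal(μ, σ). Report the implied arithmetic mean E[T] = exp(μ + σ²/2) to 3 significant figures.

If T ~ Lognormal(μ,σ) then ln T ~ Normal(μ,σ), so the p-quantile of ln T is μ + z_p·σ.
ln(39.9) = 3.686 and ln(142) = 4.956; z_{0.5} = 0, z_{0.94} = 1.555.
σ = (4.956 − 3.686)/(1.555 − (0)) = 0.816.
μ = 3.686 − (0)·0.816 = 3.686.
E[T] = exp(μ + σ²/2) = exp(3.686 + 0.3333) = 55.7 minutes.

E[T] ≈ 55.7 minutes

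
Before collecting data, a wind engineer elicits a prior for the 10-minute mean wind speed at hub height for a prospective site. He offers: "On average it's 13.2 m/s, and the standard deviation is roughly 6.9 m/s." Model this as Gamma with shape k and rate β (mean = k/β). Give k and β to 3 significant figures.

k ≈ 3.66, β ≈ 0.277

For Gamma(k, rate β): mean = k/β, variance = k/β², so CV = 1/√k.
CV = SD/mean = 6.9/13.2 = 0.5227, hence k = 1/CV² = 3.66.
Then β = k/mean = 3.66/13.2 = 0.277.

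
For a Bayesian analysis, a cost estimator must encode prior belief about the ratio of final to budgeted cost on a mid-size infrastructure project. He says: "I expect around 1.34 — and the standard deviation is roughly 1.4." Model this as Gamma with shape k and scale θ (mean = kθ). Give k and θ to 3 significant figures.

k ≈ 0.916, θ ≈ 1.46

For Gamma(k, scale θ): mean = kθ, variance = kθ², so CV = 1/√k.
CV = SD/mean = 1.4/1.34 = 1.045, hence k = 1/CV² = 0.916.
Then θ = mean/k = 1.34/0.916 = 1.46.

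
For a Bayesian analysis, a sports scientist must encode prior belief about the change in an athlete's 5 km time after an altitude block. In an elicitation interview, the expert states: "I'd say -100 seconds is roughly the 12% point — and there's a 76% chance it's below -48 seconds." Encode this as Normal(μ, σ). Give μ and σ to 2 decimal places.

For Normal(μ,σ), the p-quantile is μ + z_p·σ. Here z_{0.12} = -1.175, z_{0.76} = 0.7063.
So -100 = μ − 1.175σ and -48 = μ + 0.7063σ.
Subtracting: σ = (-48 − -100)/(0.7063 − (-1.175)) = 27.64.
Then μ = -100 − (-1.175)·27.64 = -67.52.

μ = -67.52, σ = 27.64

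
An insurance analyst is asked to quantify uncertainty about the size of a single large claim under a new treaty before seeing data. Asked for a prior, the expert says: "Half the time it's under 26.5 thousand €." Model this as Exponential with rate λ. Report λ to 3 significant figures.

Exponential median = ln 2 / λ, so λ = ln 2 / 26.5 = 0.0262.

λ ≈ 0.0262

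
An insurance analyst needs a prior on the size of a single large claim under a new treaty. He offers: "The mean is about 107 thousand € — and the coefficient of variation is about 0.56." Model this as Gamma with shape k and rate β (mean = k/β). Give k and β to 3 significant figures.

k ≈ 3.19, β ≈ 0.0298

For Gamma(k, rate β): mean = k/β, variance = k/β², so CV = 1/√k.
CV = 0.56, hence k = 1/CV² = 3.19.
Then β = k/mean = 3.19/107 = 0.0298.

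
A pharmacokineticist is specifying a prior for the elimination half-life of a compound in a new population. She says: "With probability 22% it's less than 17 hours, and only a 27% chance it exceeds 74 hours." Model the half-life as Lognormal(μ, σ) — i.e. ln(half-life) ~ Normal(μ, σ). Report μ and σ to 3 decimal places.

If T ~ Lognormal(μ,σ) then ln T ~ Normal(μ,σ), so the p-quantile of ln T is μ + z_p·σ.
ln(17) = 2.833 and ln(74) = 4.304; z_{0.22} = -0.7722, z_{0.73} = 0.6128.
σ = (4.304 − 2.833)/(0.6128 − (-0.7722)) = 1.062.
μ = 2.833 − (-0.7722)·1.062 = 3.653.

μ ≈ 3.653, σ ≈ 1.062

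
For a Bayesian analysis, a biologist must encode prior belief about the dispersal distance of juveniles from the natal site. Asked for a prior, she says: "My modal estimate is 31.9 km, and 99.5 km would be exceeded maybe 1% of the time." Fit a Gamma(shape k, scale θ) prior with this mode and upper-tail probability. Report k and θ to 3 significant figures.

Gamma(k,θ) with k>1 has mode (k−1)θ, so θ = 31.9/(k−1).
Need P(X < 99.5) = 0.99 with θ tied to k this way. Start at k = 2, θ = 31.9: P(X<99.5) ≈ 0.818.
Too low — raise k to concentrate. Iterating converges to k ≈ 4.45.
Then θ = 31.9/(4.45−1) ≈ 9.26.

k ≈ 4.45, θ ≈ 9.26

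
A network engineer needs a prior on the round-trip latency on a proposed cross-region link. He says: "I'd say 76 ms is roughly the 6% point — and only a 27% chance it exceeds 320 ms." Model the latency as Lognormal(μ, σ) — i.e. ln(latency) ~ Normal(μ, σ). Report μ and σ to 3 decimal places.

If T ~ Lognormal(μ,σ) then ln T ~ Normal(μ,σ), so the p-quantile of ln T is μ + z_p·σ.
ln(76) = 4.331 and ln(320) = 5.768; z_{0.06} = -1.555, z_{0.73} = 0.6128.
σ = (5.768 − 4.331)/(0.6128 − (-1.555)) = 0.663.
μ = 4.331 − (-1.555)·0.663 = 5.362.

μ ≈ 5.362, σ ≈ 0.663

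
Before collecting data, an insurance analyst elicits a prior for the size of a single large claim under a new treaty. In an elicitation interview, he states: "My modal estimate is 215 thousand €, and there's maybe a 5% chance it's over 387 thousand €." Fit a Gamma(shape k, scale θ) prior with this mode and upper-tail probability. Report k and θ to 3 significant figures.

k ≈ 9.07, θ ≈ 26.7

Gamma(k,θ) with k>1 has mode (k−1)θ, so θ = 215/(k−1).
Need P(X < 387) = 0.95 with θ tied to k this way. Start at k = 2, θ = 215: P(X<387) ≈ 0.537.
Too low — raise k to concentrate. Iterating converges to k ≈ 9.07.
Then θ = 215/(9.07−1) ≈ 26.7.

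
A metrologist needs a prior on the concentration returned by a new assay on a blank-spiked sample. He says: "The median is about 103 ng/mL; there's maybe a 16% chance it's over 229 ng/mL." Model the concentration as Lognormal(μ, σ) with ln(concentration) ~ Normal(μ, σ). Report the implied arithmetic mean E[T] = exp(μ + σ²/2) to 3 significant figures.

If T ~ Lognormal(μ,σ) then ln T ~ Normal(μ,σ), so the p-quantile of ln T is μ + z_p·σ.
ln(103) = 4.635 and ln(229) = 5.434; z_{0.5} = 0, z_{0.84} = 0.9945.
σ = (5.434 − 4.635)/(0.9945 − (0)) = 0.803.
μ = 4.635 − (0)·0.803 = 4.635.
E[T] = exp(μ + σ²/2) = exp(4.635 + 0.3228) = 142 ng/mL.

E[T] ≈ 142 ng/mL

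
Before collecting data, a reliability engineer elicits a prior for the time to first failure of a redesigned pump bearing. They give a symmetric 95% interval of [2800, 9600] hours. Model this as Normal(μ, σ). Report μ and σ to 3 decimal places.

μ = 6200.000, σ = 1734.726

A symmetric 95% interval runs μ ± z·σ with z = 1.96.
Half-width = 3400, so σ = 3400/1.96 = 1734.726.
μ is the interval midpoint, 6200.000.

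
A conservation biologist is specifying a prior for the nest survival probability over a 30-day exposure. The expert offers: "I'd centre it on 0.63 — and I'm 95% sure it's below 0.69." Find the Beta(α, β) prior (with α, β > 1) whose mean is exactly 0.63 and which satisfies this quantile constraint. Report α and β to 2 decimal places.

With mean 0.63 fixed, write α = 0.63s, β = 0.37s where s = α+β.
Need P(θ < 0.69) = 0.95 under Beta(0.63s, 0.37s). Normal approximation: (q−m)/√(m(1−m)/s) ≈ z_{0.95} = 1.64, so s ≈ 0.63·0.37·(1.64)²/(0.69−0.63)² = 175.2.
At s = 175.2: P(θ<0.69) ≈ 0.953. Adjusting to match 0.95 gives s ≈ 169.25.
So α = 0.63·169.25 ≈ 106.63, β = 0.37·169.25 ≈ 62.62.

α ≈ 106.63, β ≈ 62.62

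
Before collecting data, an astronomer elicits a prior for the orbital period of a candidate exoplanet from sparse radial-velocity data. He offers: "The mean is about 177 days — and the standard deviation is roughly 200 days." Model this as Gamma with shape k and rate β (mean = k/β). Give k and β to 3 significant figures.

k ≈ 0.783, β ≈ 0.00443

For Gamma(k, rate β): mean = k/β, variance = k/β², so CV = 1/√k.
CV = SD/mean = 200/177 = 1.13, hence k = 1/CV² = 0.783.
Then β = k/mean = 0.783/177 = 0.00443.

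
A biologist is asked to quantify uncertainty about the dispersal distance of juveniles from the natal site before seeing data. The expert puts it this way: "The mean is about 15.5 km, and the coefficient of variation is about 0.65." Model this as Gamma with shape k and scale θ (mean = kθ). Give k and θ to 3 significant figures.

k ≈ 2.37, θ ≈ 6.55

For Gamma(k, scale θ): mean = kθ, variance = kθ², so CV = 1/√k.
CV = 0.65, hence k = 1/CV² = 2.37.
Then θ = mean/k = 15.5/2.37 = 6.55.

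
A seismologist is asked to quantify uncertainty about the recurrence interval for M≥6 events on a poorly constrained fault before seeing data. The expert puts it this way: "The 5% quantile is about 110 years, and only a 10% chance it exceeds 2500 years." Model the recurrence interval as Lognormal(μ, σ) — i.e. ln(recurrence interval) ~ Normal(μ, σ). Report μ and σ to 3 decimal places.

μ ≈ 6.456, σ ≈ 1.067

If T ~ Lognormal(μ,σ) then ln T ~ Normal(μ,σ), so the p-quantile of ln T is μ + z_p·σ.
ln(110) = 4.7 and ln(2500) = 7.824; z_{0.05} = -1.645, z_{0.9} = 1.282.
σ = (7.824 − 4.7)/(1.282 − (-1.645)) = 1.067.
μ = 4.7 − (-1.645)·1.067 = 6.456.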